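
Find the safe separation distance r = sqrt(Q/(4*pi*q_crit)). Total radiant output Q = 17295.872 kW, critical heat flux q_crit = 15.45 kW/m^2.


4*pi*q_crit = 194.15
Q/(4*pi*q_crit) = 89.085
r = sqrt(89.085) = 9.4385 m

9.4385 m


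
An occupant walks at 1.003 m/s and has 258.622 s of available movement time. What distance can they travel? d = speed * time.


d = 1.003 * 258.622 = 259.40 m

259.40 m


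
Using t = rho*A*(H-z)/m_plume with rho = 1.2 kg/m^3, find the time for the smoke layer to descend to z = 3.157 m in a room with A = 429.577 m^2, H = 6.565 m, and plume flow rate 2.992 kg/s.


H - z = 3.408 m
t = 1.2 * 429.577 * 3.408 / 2.992 = 587.17 s

587.17 s


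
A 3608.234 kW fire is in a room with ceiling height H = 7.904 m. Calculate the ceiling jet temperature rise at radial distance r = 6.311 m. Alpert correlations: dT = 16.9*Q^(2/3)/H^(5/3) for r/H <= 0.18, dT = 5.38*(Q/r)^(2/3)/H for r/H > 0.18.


r/H = 6.311 / 7.904 = 0.79846
r/H > 0.18, so dT = 5.38*(Q/r)^(2/3)/H
Q/r = 571.74
(Q/r)^(2/3) = 68.886
dT = 5.38 * 68.886 / 7.904 = 46.889 K

46.889 K


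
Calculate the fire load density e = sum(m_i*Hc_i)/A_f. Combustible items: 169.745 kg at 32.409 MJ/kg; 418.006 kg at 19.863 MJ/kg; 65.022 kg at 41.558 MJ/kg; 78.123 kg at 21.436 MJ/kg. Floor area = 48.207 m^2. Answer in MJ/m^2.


Total energy = 169.745*32.409 + 418.006*19.863 + 65.022*41.558 + 78.123*21.436
= 5501.266 + 8302.853 + 2702.184 + 1674.645
= 18180.95 MJ
e = 18180.95 / 48.207 = 377.14 MJ/m^2

377.14 MJ/m^2


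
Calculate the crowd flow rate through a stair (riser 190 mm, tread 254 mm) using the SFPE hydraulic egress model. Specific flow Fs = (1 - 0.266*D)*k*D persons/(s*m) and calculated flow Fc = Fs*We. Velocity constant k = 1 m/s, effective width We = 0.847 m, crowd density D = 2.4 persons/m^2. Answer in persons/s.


1 - 0.266*D = 1 - 0.266*2.4 = 0.36160
Fs = 0.36160 * 1 * 2.4 = 0.86784 persons/(s*m)
Fc = 0.86784 * 0.847 = 0.73506 persons/s

0.73506 persons/s


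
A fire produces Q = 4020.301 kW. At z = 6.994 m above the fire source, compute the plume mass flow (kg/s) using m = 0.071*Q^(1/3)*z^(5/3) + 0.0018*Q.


Q^(1/3) = 15.901
z^(5/3) = 25.579
First term = 0.071 * 15.901 * 25.579 = 28.877
Second term = 0.0018 * 4020.301 = 7.2365
m = 36.114 kg/s

36.114 kg/s


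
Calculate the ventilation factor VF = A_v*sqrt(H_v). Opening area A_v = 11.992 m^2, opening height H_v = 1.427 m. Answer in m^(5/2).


sqrt(H_v) = 1.1946
VF = 11.992 * 1.1946 = 14.325 m^(5/2)

14.325 m^(5/2)


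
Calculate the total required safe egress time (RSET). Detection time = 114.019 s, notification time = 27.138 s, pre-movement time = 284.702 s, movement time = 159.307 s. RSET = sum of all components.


Total = 114.019 + 27.138 + 284.702 + 159.307 = 585.166 s

585.166 s


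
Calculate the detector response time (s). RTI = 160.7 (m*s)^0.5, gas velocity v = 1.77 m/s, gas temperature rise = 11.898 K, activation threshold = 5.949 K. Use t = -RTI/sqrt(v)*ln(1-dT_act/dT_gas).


dT_act/dT_gas = 0.5
ln(1 - 0.5) = -0.69315
t = -160.7 / sqrt(1.77) * -0.69315 = 83.725 s

83.725 s


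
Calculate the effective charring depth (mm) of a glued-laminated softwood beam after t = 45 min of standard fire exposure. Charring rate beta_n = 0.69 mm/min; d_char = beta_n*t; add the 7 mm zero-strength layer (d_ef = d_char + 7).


d_char = 0.69 * 45 = 31.05 mm
d_ef = 31.05 + 1.0*7 = 38.05 mm

38.05 mm


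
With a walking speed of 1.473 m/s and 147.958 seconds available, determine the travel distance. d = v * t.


d = 1.473 * 147.958 = 217.94 m

217.94 m


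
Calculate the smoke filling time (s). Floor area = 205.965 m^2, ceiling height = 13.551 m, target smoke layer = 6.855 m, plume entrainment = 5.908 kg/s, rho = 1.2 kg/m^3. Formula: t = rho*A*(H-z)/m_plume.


H - z = 6.696 m
t = 1.2 * 205.965 * 6.696 / 5.908 = 280.12 s

280.12 s


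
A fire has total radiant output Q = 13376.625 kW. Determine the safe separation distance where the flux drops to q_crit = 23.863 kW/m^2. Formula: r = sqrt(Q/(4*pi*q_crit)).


4*pi*q_crit = 299.87
Q/(4*pi*q_crit) = 44.608
r = sqrt(44.608) = 6.6789 m

6.6789 m


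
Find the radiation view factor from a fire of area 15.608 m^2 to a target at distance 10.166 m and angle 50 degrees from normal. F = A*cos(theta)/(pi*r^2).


cos(50 deg) = 0.64279
pi*r^2 = 324.68
F = 15.608 * 0.64279 / 324.68 = 0.030900

0.030900


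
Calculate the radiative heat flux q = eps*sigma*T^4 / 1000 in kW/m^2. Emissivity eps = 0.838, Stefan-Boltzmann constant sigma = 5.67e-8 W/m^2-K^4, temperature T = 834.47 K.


T^4 = 4.8489e+11
q = 0.838 * 5.67e-8 * 4.8489e+11 / 1000 = 23.039 kW/m^2

23.039 kW/m^2


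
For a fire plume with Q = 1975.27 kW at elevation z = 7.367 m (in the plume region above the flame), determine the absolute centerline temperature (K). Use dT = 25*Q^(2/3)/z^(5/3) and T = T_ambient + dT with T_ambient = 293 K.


Q^(2/3) = 157.43
z^(5/3) = 27.892
dT = 25 * 157.43 / 27.892 = 141.10 K
T = 293 + 141.10 = 434.10 K

434.10 K


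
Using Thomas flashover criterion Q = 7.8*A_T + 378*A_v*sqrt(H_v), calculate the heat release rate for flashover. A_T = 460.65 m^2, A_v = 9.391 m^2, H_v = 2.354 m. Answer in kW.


7.8*A_T = 3593.07
sqrt(H_v) = 1.5343
378*A_v*sqrt(H_v) = 5446.4
Q = 3593.07 + 5446.4 = 9039.4 kW

9039.4 kW


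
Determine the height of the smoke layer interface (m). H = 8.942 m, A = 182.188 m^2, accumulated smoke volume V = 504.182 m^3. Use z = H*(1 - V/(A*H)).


V/(A*H) = 0.30948
1 - 0.30948 = 0.69052
z = 8.942 * 0.69052 = 6.1746 m

6.1746 m


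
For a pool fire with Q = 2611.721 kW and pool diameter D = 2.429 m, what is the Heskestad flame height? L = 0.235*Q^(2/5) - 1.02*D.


Q^(2/5) = 23.269
0.235 * Q^(2/5) = 5.4681
1.02 * D = 2.4776
L = 2.9905 m

2.9905 m


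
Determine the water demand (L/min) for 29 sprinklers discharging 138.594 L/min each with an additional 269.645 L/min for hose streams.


Sprinkler demand = 29 * 138.594 = 4019.226 L/min
Total = 4019.226 + 269.645 = 4288.871 L/min

4288.871 L/min


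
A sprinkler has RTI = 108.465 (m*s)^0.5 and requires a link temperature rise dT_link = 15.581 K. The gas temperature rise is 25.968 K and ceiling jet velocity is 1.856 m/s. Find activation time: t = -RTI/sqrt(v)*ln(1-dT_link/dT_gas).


dT_link/dT_gas = 0.60001
ln(1 - 0.60001) = -0.91631
t = -108.465 / sqrt(1.856) * -0.91631 = 72.953 s

72.953 s


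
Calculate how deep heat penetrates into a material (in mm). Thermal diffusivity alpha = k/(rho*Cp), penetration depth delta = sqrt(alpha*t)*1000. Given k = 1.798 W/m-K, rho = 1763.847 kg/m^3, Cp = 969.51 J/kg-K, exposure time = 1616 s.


alpha = 1.798 / (1763.847 * 969.51) = 1.0514e-06 m^2/s
alpha * t = 0.0016991
delta = sqrt(0.0016991) * 1000 = 41.220 mm

41.220 mm


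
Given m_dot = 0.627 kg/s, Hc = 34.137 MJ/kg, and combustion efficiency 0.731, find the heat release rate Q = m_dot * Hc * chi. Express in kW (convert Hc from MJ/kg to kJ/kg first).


Hc = 34.137 MJ/kg = 34.137 * 1000 kJ/kg = 34137 kJ/kg
Q = 0.627 kg/s * 34137 kJ/kg * 0.731 = 15646 kW

15646 kW


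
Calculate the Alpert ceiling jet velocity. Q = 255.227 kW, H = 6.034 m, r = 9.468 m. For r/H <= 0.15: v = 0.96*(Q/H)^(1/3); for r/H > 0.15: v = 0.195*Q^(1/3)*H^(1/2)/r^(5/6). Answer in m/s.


r/H = 9.468 / 6.034 = 1.5691
r/H > 0.15, so v = 0.195*Q^(1/3)*H^(1/2)/r^(5/6)
Q^(1/3) = 6.3432
H^(1/2) = 2.4564
r^(5/6) = 6.5095
v = 0.195 * 6.3432 * 2.4564 / 6.5095 = 0.46676 m/s

0.46676 m/s


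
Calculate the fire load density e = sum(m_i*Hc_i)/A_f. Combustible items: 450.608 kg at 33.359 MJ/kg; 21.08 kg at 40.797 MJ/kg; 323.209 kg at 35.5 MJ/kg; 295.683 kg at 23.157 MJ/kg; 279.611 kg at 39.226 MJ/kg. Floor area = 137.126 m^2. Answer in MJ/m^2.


Total energy = 450.608*33.359 + 21.08*40.797 + 323.209*35.5 + 295.683*23.157 + 279.611*39.226
= 15031.83 + 860.0008 + 11473.92 + 6847.131 + 10968.02
= 45180.90 MJ
e = 45180.90 / 137.126 = 329.48 MJ/m^2

329.48 MJ/m^2


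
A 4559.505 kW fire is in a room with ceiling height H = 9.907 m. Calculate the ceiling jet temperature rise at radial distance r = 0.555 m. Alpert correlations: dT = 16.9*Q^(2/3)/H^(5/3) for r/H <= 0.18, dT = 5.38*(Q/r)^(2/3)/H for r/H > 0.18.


r/H = 0.555 / 9.907 = 0.056021
r/H <= 0.18, so dT = 16.9*Q^(2/3)/H^(5/3)
Q^(2/3) = 274.97
H^(5/3) = 45.699
dT = 16.9 * 274.97 / 45.699 = 101.69 K

101.69 K


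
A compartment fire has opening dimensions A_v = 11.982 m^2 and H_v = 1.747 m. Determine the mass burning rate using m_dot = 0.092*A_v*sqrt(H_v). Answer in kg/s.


sqrt(H_v) = 1.3217
m_dot = 0.092 * 11.982 * 1.3217 = 1.4570 kg/s

1.4570 kg/s


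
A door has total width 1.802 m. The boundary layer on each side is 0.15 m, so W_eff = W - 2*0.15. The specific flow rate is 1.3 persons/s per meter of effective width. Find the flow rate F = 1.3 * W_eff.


W_eff = 1.802 - 0.30 = 1.502 m
F = 1.3 * 1.502 = 1.9526 persons/s

1.9526 persons/s


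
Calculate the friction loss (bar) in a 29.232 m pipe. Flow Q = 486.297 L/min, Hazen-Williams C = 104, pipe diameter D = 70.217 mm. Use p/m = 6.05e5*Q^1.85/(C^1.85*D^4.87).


Q^1.85 = 93491
C^1.85 = 5389.0
D^4.87 = 9.8214e+08
p/m = 0.010687 bar/m
p_total = 0.010687 * 29.232 = 0.31239 bar

0.31239 bar


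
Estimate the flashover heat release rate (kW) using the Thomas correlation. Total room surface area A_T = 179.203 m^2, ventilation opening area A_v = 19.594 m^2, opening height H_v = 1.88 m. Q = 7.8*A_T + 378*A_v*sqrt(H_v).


7.8*A_T = 1397.8
sqrt(H_v) = 1.3711
378*A_v*sqrt(H_v) = 10155
Q = 1397.8 + 10155 = 11553 kW

11553 kW


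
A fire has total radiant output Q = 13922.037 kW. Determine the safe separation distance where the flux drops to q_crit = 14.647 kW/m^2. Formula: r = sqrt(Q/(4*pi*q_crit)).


4*pi*q_crit = 184.06
Q/(4*pi*q_crit) = 75.639
r = sqrt(75.639) = 8.6971 m

8.6971 m


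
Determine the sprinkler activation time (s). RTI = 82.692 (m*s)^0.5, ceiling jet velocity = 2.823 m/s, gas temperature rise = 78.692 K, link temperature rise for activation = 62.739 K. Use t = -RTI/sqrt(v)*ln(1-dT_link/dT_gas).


dT_link/dT_gas = 0.79727
ln(1 - 0.79727) = -1.5959
t = -82.692 / sqrt(2.823) * -1.5959 = 78.544 s

78.544 s


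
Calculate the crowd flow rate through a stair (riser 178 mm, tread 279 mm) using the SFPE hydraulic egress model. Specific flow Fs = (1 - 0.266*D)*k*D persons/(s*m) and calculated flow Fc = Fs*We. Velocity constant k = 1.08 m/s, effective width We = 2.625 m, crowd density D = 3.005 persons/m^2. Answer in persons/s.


1 - 0.266*D = 1 - 0.266*3.005 = 0.20067
Fs = 0.20067 * 1.08 * 3.005 = 0.65125 persons/(s*m)
Fc = 0.65125 * 2.625 = 1.7095 persons/s

1.7095 persons/s


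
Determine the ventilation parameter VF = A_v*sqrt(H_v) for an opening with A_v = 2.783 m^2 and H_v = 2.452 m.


sqrt(H_v) = 1.5659
VF = 2.783 * 1.5659 = 4.3579 m^(5/2)

4.3579 m^(5/2)


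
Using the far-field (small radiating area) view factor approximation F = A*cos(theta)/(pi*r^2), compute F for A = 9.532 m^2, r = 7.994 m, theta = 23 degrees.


cos(23 deg) = 0.92050
pi*r^2 = 200.76
F = 9.532 * 0.92050 / 200.76 = 0.043705

0.043705


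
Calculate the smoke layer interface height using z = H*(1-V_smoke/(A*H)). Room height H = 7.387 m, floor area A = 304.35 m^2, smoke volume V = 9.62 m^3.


V/(A*H) = 0.0042789
1 - 0.0042789 = 0.99572
z = 7.387 * 0.99572 = 7.3554 m

7.3554 m


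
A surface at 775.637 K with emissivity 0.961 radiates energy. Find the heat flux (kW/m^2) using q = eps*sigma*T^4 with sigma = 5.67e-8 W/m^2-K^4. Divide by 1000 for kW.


T^4 = 3.6194e+11
q = 0.961 * 5.67e-8 * 3.6194e+11 / 1000 = 19.722 kW/m^2

19.722 kW/m^2


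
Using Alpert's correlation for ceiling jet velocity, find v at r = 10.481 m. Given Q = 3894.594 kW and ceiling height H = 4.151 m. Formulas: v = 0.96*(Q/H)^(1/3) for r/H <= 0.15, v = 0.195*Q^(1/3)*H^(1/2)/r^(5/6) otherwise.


r/H = 10.481 / 4.151 = 2.5249
r/H > 0.15, so v = 0.195*Q^(1/3)*H^(1/2)/r^(5/6)
Q^(1/3) = 15.733
H^(1/2) = 2.0374
r^(5/6) = 7.0849
v = 0.195 * 15.733 * 2.0374 / 7.0849 = 0.88226 m/s

0.88226 m/s


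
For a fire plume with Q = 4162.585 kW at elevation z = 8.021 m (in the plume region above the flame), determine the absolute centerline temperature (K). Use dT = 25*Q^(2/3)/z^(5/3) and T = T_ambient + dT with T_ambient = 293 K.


Q^(2/3) = 258.77
z^(5/3) = 32.140
dT = 25 * 258.77 / 32.140 = 201.28 K
T = 293 + 201.28 = 494.28 K

494.28 K


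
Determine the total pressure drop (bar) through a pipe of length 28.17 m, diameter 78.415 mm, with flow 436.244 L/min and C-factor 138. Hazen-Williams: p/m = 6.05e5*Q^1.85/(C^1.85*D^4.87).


Q^1.85 = 76471
C^1.85 = 9094.4
D^4.87 = 1.6816e+09
p/m = 0.0030252 bar/m
p_total = 0.0030252 * 28.17 = 0.085220 bar

0.085220 bar


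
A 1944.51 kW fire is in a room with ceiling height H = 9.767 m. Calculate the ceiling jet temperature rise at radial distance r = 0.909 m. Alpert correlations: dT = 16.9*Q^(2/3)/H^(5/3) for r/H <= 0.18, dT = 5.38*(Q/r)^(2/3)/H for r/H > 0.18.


r/H = 0.909 / 9.767 = 0.093068
r/H <= 0.18, so dT = 16.9*Q^(2/3)/H^(5/3)
Q^(2/3) = 155.79
H^(5/3) = 44.627
dT = 16.9 * 155.79 / 44.627 = 58.996 K

58.996 K


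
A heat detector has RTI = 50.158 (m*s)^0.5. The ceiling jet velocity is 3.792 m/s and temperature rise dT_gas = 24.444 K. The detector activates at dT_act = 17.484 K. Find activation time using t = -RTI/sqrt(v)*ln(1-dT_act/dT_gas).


dT_act/dT_gas = 0.71527
ln(1 - 0.71527) = -1.2562
t = -50.158 / sqrt(3.792) * -1.2562 = 32.357 s

32.357 s


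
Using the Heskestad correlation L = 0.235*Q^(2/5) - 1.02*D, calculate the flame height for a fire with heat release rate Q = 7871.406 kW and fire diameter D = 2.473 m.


Q^(2/5) = 36.176
0.235 * Q^(2/5) = 8.5014
1.02 * D = 2.5225
L = 5.9789 m

5.9789 m


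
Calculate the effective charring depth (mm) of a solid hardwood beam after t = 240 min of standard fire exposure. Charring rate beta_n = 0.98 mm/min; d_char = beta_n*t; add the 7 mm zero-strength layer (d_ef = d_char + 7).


d_char = 0.98 * 240 = 235.2 mm
d_ef = 235.2 + 1.0*7 = 242.2 mm

242.2 mm


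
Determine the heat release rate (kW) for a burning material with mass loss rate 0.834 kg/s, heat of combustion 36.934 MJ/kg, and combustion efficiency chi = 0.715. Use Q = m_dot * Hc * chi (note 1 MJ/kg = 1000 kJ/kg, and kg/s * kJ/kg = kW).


Hc = 36.934 MJ/kg = 36.934 * 1000 kJ/kg = 36934 kJ/kg
Q = 0.834 kg/s * 36934 kJ/kg * 0.715 = 22024 kW

22024 kW


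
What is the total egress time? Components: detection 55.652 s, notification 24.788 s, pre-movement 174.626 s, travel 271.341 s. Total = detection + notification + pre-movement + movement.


Total = 55.652 + 24.788 + 174.626 + 271.341 = 526.407 s

526.407 s


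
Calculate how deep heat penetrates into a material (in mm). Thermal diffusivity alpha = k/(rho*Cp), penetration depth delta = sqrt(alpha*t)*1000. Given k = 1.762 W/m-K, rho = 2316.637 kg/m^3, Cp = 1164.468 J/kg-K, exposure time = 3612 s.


alpha = 1.762 / (2316.637 * 1164.468) = 6.5316e-07 m^2/s
alpha * t = 0.0023592
delta = sqrt(0.0023592) * 1000 = 48.572 mm

48.572 mm


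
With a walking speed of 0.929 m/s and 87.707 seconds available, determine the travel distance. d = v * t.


d = 0.929 * 87.707 = 81.480 m

81.480 m


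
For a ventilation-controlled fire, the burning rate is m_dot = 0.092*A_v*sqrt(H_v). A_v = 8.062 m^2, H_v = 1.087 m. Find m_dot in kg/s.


sqrt(H_v) = 1.0426
m_dot = 0.092 * 8.062 * 1.0426 = 0.77330 kg/s

0.77330 kg/s


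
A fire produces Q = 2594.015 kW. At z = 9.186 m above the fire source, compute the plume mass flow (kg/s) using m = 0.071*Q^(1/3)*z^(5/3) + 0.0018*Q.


Q^(1/3) = 13.740
z^(5/3) = 40.291
First term = 0.071 * 13.740 * 40.291 = 39.306
Second term = 0.0018 * 2594.015 = 4.6692
m = 43.975 kg/s

43.975 kg/s


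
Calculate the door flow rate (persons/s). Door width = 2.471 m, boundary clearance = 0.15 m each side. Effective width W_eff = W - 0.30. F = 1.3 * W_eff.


W_eff = 2.471 - 0.30 = 2.171 m
F = 1.3 * 2.171 = 2.8223 persons/s

2.8223 persons/s


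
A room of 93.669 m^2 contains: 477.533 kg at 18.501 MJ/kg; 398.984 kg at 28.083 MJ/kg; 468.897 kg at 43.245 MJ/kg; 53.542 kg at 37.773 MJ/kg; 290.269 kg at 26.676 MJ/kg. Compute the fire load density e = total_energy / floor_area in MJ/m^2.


Total energy = 477.533*18.501 + 398.984*28.083 + 468.897*43.245 + 53.542*37.773 + 290.269*26.676
= 8834.838 + 11204.67 + 20277.45 + 2022.442 + 7743.216
= 50082.61 MJ
e = 50082.61 / 93.669 = 534.68 MJ/m^2

534.68 MJ/m^2


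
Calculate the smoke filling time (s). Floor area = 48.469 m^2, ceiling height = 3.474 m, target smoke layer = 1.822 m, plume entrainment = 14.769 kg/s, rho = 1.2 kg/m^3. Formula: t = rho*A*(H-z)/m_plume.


H - z = 1.652 m
t = 1.2 * 48.469 * 1.652 / 14.769 = 6.5059 s

6.5059 s


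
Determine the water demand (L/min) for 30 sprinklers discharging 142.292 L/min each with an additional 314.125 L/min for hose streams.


Sprinkler demand = 30 * 142.292 = 4268.76 L/min
Total = 4268.76 + 314.125 = 4582.885 L/min

4582.885 L/min


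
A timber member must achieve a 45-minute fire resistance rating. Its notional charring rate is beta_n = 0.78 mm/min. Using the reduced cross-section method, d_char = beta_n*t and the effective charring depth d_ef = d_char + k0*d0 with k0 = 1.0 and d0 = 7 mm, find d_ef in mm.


d_char = 0.78 * 45 = 35.1 mm
d_ef = 35.1 + 1.0*7 = 42.1 mm

42.1 mm


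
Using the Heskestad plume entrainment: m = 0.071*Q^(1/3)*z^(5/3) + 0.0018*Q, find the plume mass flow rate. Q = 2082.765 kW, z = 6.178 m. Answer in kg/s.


Q^(1/3) = 12.771
z^(5/3) = 20.801
First term = 0.071 * 12.771 * 20.801 = 18.860
Second term = 0.0018 * 2082.765 = 3.7490
m = 22.609 kg/s

22.609 kg/s


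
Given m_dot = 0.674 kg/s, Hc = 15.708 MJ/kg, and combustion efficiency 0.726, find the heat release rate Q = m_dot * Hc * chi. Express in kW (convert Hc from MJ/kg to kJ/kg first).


Hc = 15.708 MJ/kg = 15.708 * 1000 kJ/kg = 15708 kJ/kg
Q = 0.674 kg/s * 15708 kJ/kg * 0.726 = 7686.3 kW

7686.3 kW


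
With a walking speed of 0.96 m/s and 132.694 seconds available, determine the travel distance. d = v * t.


d = 0.96 * 132.694 = 127.39 m

127.39 m


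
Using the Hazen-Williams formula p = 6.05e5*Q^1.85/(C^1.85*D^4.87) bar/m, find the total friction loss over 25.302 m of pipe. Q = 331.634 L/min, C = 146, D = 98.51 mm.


Q^1.85 = 46049
C^1.85 = 10094
D^4.87 = 5.1080e+09
p/m = 0.00054035 bar/m
p_total = 0.00054035 * 25.302 = 0.013672 bar

0.013672 bar


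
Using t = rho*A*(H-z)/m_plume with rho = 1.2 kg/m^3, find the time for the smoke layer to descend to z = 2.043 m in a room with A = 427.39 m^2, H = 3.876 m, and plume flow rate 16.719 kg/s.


H - z = 1.833 m
t = 1.2 * 427.39 * 1.833 / 16.719 = 56.229 s

56.229 s


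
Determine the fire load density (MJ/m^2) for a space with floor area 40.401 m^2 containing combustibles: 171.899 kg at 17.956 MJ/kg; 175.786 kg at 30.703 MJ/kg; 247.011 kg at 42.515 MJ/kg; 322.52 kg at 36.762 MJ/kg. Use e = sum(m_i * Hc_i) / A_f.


Total energy = 171.899*17.956 + 175.786*30.703 + 247.011*42.515 + 322.52*36.762
= 3086.618 + 5397.158 + 10501.67 + 11856.48
= 30841.93 MJ
e = 30841.93 / 40.401 = 763.40 MJ/m^2

763.40 MJ/m^2


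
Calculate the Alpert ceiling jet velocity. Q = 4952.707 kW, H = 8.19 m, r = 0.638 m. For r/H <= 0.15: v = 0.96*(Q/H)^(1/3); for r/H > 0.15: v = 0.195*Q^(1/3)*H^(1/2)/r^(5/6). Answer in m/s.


r/H = 0.638 / 8.19 = 0.077900
r/H <= 0.15, so v = 0.96*(Q/H)^(1/3)
Q/H = 604.73
(Q/H)^(1/3) = 8.4564
v = 0.96 * 8.4564 = 8.1182 m/s

8.1182 m/s


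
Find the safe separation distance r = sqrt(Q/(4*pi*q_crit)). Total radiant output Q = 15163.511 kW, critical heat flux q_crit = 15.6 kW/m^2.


4*pi*q_crit = 196.04
Q/(4*pi*q_crit) = 77.351
r = sqrt(77.351) = 8.7949 m

8.7949 m


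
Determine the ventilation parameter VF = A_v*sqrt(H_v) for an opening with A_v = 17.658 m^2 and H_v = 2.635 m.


sqrt(H_v) = 1.6233
VF = 17.658 * 1.6233 = 28.664 m^(5/2)

28.664 m^(5/2)


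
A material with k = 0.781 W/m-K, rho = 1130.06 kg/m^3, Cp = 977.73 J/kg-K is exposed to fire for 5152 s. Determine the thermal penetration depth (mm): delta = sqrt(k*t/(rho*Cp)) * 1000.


alpha = 0.781 / (1130.06 * 977.73) = 7.0686e-07 m^2/s
alpha * t = 0.0036417
delta = sqrt(0.0036417) * 1000 = 60.347 mm

60.347 mm


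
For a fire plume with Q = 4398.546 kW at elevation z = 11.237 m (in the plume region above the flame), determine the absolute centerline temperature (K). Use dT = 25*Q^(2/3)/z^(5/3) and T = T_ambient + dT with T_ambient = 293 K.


Q^(2/3) = 268.46
z^(5/3) = 56.375
dT = 25 * 268.46 / 56.375 = 119.05 K
T = 293 + 119.05 = 412.05 K

412.05 K


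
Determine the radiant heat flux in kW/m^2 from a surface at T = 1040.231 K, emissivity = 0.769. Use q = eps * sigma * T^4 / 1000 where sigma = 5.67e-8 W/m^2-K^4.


T^4 = 1.1709e+12
q = 0.769 * 5.67e-8 * 1.1709e+12 / 1000 = 51.054 kW/m^2

51.054 kW/m^2


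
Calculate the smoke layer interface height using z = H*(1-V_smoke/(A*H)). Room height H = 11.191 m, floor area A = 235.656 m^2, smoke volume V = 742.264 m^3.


V/(A*H) = 0.28146
1 - 0.28146 = 0.71854
z = 11.191 * 0.71854 = 8.0412 m

8.0412 m


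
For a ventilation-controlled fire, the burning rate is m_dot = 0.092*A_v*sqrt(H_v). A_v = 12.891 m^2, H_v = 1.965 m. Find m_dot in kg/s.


sqrt(H_v) = 1.4018
m_dot = 0.092 * 12.891 * 1.4018 = 1.6625 kg/s

1.6625 kg/s


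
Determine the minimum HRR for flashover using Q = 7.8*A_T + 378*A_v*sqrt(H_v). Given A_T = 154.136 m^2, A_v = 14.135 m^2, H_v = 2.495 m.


7.8*A_T = 1202.3
sqrt(H_v) = 1.5796
378*A_v*sqrt(H_v) = 8439.6
Q = 1202.3 + 8439.6 = 9641.9 kW

9641.9 kW


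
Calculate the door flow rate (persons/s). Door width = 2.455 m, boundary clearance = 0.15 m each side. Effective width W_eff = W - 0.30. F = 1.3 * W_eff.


W_eff = 2.455 - 0.30 = 2.155 m
F = 1.3 * 2.155 = 2.8015 persons/s

2.8015 persons/s


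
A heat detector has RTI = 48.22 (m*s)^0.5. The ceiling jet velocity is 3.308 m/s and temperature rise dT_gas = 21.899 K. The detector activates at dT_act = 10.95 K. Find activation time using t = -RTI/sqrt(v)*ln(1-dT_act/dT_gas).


dT_act/dT_gas = 0.50002
ln(1 - 0.50002) = -0.69319
t = -48.22 / sqrt(3.308) * -0.69319 = 18.378 s

18.378 s


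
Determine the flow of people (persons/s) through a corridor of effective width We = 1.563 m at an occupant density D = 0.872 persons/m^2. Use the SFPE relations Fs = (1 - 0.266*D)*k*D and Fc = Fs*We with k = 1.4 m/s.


1 - 0.266*D = 1 - 0.266*0.872 = 0.76805
Fs = 0.76805 * 1.4 * 0.872 = 0.93763 persons/(s*m)
Fc = 0.93763 * 1.563 = 1.4655 persons/s

1.4655 persons/s


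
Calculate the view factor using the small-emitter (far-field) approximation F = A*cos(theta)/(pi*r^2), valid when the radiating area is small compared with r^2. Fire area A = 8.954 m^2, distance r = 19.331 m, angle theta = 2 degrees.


cos(2 deg) = 0.99939
pi*r^2 = 1174.0
F = 8.954 * 0.99939 / 1174.0 = 0.0076224

0.0076224


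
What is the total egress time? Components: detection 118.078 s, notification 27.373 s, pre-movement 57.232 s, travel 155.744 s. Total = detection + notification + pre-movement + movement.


Total = 118.078 + 27.373 + 57.232 + 155.744 = 358.427 s

358.427 s


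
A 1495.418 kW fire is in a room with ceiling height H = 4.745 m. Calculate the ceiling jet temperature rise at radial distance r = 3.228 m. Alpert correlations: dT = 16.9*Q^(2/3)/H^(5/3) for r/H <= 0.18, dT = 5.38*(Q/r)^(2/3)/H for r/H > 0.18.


r/H = 3.228 / 4.745 = 0.68030
r/H > 0.18, so dT = 5.38*(Q/r)^(2/3)/H
Q/r = 463.26
(Q/r)^(2/3) = 59.871
dT = 5.38 * 59.871 / 4.745 = 67.884 K

67.884 K


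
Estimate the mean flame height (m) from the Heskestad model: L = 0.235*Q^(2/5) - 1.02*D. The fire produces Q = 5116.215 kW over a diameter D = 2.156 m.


Q^(2/5) = 30.449
0.235 * Q^(2/5) = 7.1556
1.02 * D = 2.1991
L = 4.9565 m

4.9565 m


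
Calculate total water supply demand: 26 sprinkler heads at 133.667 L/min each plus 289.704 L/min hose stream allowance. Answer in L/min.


Sprinkler demand = 26 * 133.667 = 3475.342 L/min
Total = 3475.342 + 289.704 = 3765.046 L/min

3765.046 L/min


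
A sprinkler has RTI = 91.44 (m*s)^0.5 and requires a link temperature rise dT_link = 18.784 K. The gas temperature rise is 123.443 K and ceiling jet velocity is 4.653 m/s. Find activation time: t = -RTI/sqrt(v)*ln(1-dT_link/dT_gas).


dT_link/dT_gas = 0.15217
ln(1 - 0.15217) = -0.16507
t = -91.44 / sqrt(4.653) * -0.16507 = 6.9975 s

6.9975 s


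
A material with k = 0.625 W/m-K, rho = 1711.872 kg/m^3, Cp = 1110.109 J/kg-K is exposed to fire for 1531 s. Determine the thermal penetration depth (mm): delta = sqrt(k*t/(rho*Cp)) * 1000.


alpha = 0.625 / (1711.872 * 1110.109) = 3.2888e-07 m^2/s
alpha * t = 0.00050352
delta = sqrt(0.00050352) * 1000 = 22.439 mm

22.439 mm


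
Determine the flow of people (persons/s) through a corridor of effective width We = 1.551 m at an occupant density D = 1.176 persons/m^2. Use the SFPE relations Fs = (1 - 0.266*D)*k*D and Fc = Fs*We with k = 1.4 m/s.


1 - 0.266*D = 1 - 0.266*1.176 = 0.68718
Fs = 0.68718 * 1.4 * 1.176 = 1.1314 persons/(s*m)
Fc = 1.1314 * 1.551 = 1.7548 persons/s

1.7548 persons/s


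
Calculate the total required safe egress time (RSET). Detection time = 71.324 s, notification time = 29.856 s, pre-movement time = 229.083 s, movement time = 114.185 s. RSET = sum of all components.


Total = 71.324 + 29.856 + 229.083 + 114.185 = 444.448 s

444.448 s


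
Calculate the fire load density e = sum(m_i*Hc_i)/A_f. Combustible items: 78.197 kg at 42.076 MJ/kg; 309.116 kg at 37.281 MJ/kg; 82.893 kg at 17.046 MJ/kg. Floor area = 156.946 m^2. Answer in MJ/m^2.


Total energy = 78.197*42.076 + 309.116*37.281 + 82.893*17.046
= 3290.217 + 11524.15 + 1412.994
= 16227.36 MJ
e = 16227.36 / 156.946 = 103.39 MJ/m^2

103.39 MJ/m^2


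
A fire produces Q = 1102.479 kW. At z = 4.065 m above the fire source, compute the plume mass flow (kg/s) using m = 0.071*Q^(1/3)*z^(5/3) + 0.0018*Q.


Q^(1/3) = 10.331
z^(5/3) = 10.354
First term = 0.071 * 10.331 * 10.354 = 7.5942
Second term = 0.0018 * 1102.479 = 1.9845
m = 9.5787 kg/s

9.5787 kg/s


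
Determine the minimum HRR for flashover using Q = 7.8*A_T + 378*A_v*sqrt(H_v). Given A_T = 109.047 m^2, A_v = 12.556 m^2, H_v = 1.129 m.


7.8*A_T = 850.57
sqrt(H_v) = 1.0625
378*A_v*sqrt(H_v) = 5043.0
Q = 850.57 + 5043.0 = 5893.6 kW

5893.6 kW


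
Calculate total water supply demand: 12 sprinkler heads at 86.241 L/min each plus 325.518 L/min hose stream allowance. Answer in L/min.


Sprinkler demand = 12 * 86.241 = 1034.892 L/min
Total = 1034.892 + 325.518 = 1360.41 L/min

1360.41 L/min


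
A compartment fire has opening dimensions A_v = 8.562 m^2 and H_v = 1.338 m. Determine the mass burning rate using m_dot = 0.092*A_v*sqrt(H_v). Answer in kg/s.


sqrt(H_v) = 1.1567
m_dot = 0.092 * 8.562 * 1.1567 = 0.91115 kg/s

0.91115 kg/s


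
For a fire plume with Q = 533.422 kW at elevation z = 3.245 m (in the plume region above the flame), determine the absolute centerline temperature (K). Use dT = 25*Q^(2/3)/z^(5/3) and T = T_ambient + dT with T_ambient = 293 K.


Q^(2/3) = 65.773
z^(5/3) = 7.1125
dT = 25 * 65.773 / 7.1125 = 231.19 K
T = 293 + 231.19 = 524.19 K

524.19 K


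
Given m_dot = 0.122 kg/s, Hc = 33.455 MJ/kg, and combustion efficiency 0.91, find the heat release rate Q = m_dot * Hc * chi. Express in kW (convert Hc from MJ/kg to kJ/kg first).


Hc = 33.455 MJ/kg = 33.455 * 1000 kJ/kg = 33455 kJ/kg
Q = 0.122 kg/s * 33455 kJ/kg * 0.91 = 3714.2 kW

3714.2 kW


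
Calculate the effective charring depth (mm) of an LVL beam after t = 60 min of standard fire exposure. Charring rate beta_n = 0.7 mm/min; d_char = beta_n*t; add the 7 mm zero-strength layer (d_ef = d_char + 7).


d_char = 0.7 * 60 = 42 mm
d_ef = 42 + 1.0*7 = 49 mm

49 mm


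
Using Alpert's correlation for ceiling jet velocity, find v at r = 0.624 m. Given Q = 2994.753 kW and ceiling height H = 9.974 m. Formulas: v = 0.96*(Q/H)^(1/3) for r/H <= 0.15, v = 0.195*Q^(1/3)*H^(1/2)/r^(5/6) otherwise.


r/H = 0.624 / 9.974 = 0.062563
r/H <= 0.15, so v = 0.96*(Q/H)^(1/3)
Q/H = 300.26
(Q/H)^(1/3) = 6.6962
v = 0.96 * 6.6962 = 6.4284 m/s

6.4284 m/s


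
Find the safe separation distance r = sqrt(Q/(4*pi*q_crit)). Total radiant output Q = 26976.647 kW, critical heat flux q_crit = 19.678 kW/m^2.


4*pi*q_crit = 247.28
Q/(4*pi*q_crit) = 109.09
r = sqrt(109.09) = 10.445 m

10.445 m


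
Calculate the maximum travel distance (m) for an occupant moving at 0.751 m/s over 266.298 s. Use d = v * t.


d = 0.751 * 266.298 = 199.99 m

199.99 m


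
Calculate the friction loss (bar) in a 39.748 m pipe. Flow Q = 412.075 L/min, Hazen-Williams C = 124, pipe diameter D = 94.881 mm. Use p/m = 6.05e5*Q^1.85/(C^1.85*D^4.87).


Q^1.85 = 68819
C^1.85 = 7461.6
D^4.87 = 4.2546e+09
p/m = 0.0013115 bar/m
p_total = 0.0013115 * 39.748 = 0.052130 bar

0.052130 bar


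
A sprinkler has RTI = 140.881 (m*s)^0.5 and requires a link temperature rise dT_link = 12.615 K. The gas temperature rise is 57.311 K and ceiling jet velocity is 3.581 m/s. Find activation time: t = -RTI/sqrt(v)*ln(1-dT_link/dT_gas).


dT_link/dT_gas = 0.22011
ln(1 - 0.22011) = -0.24861
t = -140.881 / sqrt(3.581) * -0.24861 = 18.508 s

18.508 s


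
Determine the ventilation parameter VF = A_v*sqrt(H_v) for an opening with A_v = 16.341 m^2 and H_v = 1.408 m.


sqrt(H_v) = 1.1866
VF = 16.341 * 1.1866 = 19.390 m^(5/2)

19.390 m^(5/2)


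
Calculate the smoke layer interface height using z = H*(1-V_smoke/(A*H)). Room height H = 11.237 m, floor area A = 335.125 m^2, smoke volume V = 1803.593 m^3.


V/(A*H) = 0.47894
1 - 0.47894 = 0.52106
z = 11.237 * 0.52106 = 5.8551 m

5.8551 m


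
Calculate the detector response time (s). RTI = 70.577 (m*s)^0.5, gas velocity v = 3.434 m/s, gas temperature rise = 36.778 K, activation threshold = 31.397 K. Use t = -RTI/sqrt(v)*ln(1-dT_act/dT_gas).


dT_act/dT_gas = 0.85369
ln(1 - 0.85369) = -1.9220
t = -70.577 / sqrt(3.434) * -1.9220 = 73.202 s

73.202 s


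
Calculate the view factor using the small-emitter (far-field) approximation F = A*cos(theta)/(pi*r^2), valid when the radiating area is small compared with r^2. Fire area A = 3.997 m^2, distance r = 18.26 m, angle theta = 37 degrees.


cos(37 deg) = 0.79864
pi*r^2 = 1047.5
F = 3.997 * 0.79864 / 1047.5 = 0.0030474

0.0030474


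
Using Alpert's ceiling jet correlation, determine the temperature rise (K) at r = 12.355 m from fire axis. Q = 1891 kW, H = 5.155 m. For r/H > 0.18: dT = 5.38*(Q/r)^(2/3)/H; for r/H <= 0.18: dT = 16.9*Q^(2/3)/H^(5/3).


r/H = 12.355 / 5.155 = 2.3967
r/H > 0.18, so dT = 5.38*(Q/r)^(2/3)/H
Q/r = 153.06
(Q/r)^(2/3) = 28.613
dT = 5.38 * 28.613 / 5.155 = 29.862 K

29.862 K


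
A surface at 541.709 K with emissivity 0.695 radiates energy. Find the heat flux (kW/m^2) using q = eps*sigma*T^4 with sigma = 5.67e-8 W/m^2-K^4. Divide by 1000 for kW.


T^4 = 8.6112e+10
q = 0.695 * 5.67e-8 * 8.6112e+10 / 1000 = 3.3934 kW/m^2

3.3934 kW/m^2


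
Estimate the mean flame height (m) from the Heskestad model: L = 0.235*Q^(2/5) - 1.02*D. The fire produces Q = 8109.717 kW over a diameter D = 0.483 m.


Q^(2/5) = 36.610
0.235 * Q^(2/5) = 8.6034
1.02 * D = 0.49266
L = 8.1107 m

8.1107 m


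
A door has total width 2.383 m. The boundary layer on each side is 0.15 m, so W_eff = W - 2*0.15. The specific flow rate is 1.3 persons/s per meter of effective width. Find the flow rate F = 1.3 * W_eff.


W_eff = 2.383 - 0.30 = 2.083 m
F = 1.3 * 2.083 = 2.7079 persons/s

2.7079 persons/s


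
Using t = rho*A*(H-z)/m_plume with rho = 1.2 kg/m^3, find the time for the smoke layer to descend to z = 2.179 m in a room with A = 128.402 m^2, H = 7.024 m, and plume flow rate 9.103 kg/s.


H - z = 4.845 m
t = 1.2 * 128.402 * 4.845 / 9.103 = 82.009 s

82.009 s


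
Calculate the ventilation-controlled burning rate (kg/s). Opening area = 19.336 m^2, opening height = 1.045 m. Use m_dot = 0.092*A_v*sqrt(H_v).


sqrt(H_v) = 1.0223
m_dot = 0.092 * 19.336 * 1.0223 = 1.8185 kg/s

1.8185 kg/s


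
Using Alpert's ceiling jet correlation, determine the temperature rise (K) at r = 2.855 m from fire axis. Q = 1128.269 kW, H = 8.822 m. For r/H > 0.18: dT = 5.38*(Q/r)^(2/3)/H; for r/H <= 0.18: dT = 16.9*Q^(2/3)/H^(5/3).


r/H = 2.855 / 8.822 = 0.32362
r/H > 0.18, so dT = 5.38*(Q/r)^(2/3)/H
Q/r = 395.19
(Q/r)^(2/3) = 53.852
dT = 5.38 * 53.852 / 8.822 = 32.841 K

32.841 K


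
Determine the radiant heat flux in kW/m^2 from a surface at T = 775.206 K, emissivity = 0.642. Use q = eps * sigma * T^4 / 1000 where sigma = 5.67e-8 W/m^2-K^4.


T^4 = 3.6113e+11
q = 0.642 * 5.67e-8 * 3.6113e+11 / 1000 = 13.146 kW/m^2

13.146 kW/m^2


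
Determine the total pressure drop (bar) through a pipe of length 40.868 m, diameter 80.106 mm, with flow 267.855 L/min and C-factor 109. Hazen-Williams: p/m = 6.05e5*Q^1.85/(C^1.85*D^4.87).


Q^1.85 = 31018
C^1.85 = 5878.1
D^4.87 = 1.8657e+09
p/m = 0.0017111 bar/m
p_total = 0.0017111 * 40.868 = 0.069930 bar

0.069930 bar


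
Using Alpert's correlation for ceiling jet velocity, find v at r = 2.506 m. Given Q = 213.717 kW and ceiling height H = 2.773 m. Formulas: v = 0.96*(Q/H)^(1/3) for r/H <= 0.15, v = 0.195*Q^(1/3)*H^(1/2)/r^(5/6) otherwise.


r/H = 2.506 / 2.773 = 0.90371
r/H > 0.15, so v = 0.195*Q^(1/3)*H^(1/2)/r^(5/6)
Q^(1/3) = 5.9788
H^(1/2) = 1.6652
r^(5/6) = 2.1502
v = 0.195 * 5.9788 * 1.6652 / 2.1502 = 0.90290 m/s

0.90290 m/s


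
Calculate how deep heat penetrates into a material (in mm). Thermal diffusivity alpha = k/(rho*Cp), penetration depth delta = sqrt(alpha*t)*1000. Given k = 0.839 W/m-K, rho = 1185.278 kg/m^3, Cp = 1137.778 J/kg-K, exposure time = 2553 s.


alpha = 0.839 / (1185.278 * 1137.778) = 6.2213e-07 m^2/s
alpha * t = 0.0015883
delta = sqrt(0.0015883) * 1000 = 39.854 mm

39.854 mm


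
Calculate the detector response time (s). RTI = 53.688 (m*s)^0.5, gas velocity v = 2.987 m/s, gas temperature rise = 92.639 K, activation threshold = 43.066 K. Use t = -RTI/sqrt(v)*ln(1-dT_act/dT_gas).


dT_act/dT_gas = 0.46488
ln(1 - 0.46488) = -0.62526
t = -53.688 / sqrt(2.987) * -0.62526 = 19.423 s

19.423 s


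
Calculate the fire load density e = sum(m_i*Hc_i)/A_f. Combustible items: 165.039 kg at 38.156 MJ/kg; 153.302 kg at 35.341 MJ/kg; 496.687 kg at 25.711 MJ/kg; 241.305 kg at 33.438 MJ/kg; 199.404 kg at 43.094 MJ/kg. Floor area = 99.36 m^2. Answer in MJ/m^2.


Total energy = 165.039*38.156 + 153.302*35.341 + 496.687*25.711 + 241.305*33.438 + 199.404*43.094
= 6297.228 + 5417.846 + 12770.32 + 8068.757 + 8593.116
= 41147.27 MJ
e = 41147.27 / 99.36 = 414.12 MJ/m^2

414.12 MJ/m^2


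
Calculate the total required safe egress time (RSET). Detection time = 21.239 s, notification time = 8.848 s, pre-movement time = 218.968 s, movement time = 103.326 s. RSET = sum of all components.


Total = 21.239 + 8.848 + 218.968 + 103.326 = 352.381 s

352.381 s


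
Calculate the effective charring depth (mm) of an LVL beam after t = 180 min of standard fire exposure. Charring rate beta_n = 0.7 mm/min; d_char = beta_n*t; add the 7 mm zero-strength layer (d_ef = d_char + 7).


d_char = 0.7 * 180 = 126 mm
d_ef = 126 + 1.0*7 = 133 mm

133 mm


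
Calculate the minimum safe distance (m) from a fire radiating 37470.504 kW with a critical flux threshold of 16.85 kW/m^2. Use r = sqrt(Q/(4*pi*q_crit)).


4*pi*q_crit = 211.74
Q/(4*pi*q_crit) = 176.96
r = sqrt(176.96) = 13.303 m

13.303 m


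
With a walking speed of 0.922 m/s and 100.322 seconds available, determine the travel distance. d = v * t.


d = 0.922 * 100.322 = 92.497 m

92.497 m


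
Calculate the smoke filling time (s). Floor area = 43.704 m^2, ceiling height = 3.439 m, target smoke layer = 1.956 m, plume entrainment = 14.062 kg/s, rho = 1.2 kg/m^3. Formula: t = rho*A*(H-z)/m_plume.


H - z = 1.483 m
t = 1.2 * 43.704 * 1.483 / 14.062 = 5.5309 s

5.5309 s


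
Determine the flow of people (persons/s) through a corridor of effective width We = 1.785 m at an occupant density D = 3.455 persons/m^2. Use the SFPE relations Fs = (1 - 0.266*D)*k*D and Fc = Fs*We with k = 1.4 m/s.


1 - 0.266*D = 1 - 0.266*3.455 = 0.080970
Fs = 0.080970 * 1.4 * 3.455 = 0.39165 persons/(s*m)
Fc = 0.39165 * 1.785 = 0.69910 persons/s

0.69910 persons/s


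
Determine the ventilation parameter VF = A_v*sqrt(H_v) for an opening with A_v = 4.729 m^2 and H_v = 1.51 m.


sqrt(H_v) = 1.2288
VF = 4.729 * 1.2288 = 5.8111 m^(5/2)

5.8111 m^(5/2)


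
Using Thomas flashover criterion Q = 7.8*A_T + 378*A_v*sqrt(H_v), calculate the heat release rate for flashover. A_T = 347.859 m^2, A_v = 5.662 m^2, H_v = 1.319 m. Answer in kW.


7.8*A_T = 2713.3
sqrt(H_v) = 1.1485
378*A_v*sqrt(H_v) = 2458.0
Q = 2713.3 + 2458.0 = 5171.3 kW

5171.3 kW


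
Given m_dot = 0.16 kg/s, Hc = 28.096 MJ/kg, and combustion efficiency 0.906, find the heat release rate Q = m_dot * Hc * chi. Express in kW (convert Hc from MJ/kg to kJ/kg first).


Hc = 28.096 MJ/kg = 28.096 * 1000 kJ/kg = 28096 kJ/kg
Q = 0.16 kg/s * 28096 kJ/kg * 0.906 = 4072.8 kW

4072.8 kW


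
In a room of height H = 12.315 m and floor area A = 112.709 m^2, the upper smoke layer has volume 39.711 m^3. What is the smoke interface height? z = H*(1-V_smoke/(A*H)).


V/(A*H) = 0.028610
1 - 0.028610 = 0.97139
z = 12.315 * 0.97139 = 11.963 m

11.963 m


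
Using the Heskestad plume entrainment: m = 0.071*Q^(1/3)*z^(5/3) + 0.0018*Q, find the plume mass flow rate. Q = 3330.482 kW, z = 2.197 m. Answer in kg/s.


Q^(1/3) = 14.934
z^(5/3) = 3.7129
First term = 0.071 * 14.934 * 3.7129 = 3.9368
Second term = 0.0018 * 3330.482 = 5.9949
m = 9.9317 kg/s

9.9317 kg/s


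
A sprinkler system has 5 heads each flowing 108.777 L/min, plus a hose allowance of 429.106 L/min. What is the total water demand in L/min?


Sprinkler demand = 5 * 108.777 = 543.885 L/min
Total = 543.885 + 429.106 = 972.991 L/min

972.991 L/min


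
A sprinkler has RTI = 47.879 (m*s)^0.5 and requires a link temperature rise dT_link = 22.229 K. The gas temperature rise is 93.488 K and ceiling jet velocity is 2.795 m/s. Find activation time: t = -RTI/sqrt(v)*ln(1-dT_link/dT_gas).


dT_link/dT_gas = 0.23777
ln(1 - 0.23777) = -0.27151
t = -47.879 / sqrt(2.795) * -0.27151 = 7.7758 s

7.7758 s


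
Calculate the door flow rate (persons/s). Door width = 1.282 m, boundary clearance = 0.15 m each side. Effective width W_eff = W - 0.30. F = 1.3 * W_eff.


W_eff = 1.282 - 0.30 = 0.982 m
F = 1.3 * 0.982 = 1.2766 persons/s

1.2766 persons/s


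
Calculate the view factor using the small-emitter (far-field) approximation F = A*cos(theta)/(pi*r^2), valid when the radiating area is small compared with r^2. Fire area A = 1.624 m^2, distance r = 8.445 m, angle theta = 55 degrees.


cos(55 deg) = 0.57358
pi*r^2 = 224.05
F = 1.624 * 0.57358 / 224.05 = 0.0041575

0.0041575


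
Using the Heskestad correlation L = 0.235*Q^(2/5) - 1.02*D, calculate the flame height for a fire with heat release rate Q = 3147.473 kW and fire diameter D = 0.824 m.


Q^(2/5) = 25.072
0.235 * Q^(2/5) = 5.8919
1.02 * D = 0.84048
L = 5.0514 m

5.0514 m


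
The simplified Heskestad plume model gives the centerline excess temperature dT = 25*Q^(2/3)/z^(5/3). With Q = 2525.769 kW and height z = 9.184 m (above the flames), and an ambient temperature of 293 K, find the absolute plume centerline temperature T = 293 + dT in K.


Q^(2/3) = 185.47
z^(5/3) = 40.277
dT = 25 * 185.47 / 40.277 = 115.12 K
T = 293 + 115.12 = 408.12 K

408.12 K


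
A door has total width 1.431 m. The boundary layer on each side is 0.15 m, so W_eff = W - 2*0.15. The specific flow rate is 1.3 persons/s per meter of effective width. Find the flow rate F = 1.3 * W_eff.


W_eff = 1.431 - 0.30 = 1.131 m
F = 1.3 * 1.131 = 1.4703 persons/s

1.4703 persons/s
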